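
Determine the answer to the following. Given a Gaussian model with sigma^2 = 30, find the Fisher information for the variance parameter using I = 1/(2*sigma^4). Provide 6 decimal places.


Fisher information for variance: I(sigma^2) = 1/(2*sigma^4).
sigma^2 = 30, so sigma^4 = 900.
I = 1/(2*900) = 1/1800 = 0.000556

0.000556


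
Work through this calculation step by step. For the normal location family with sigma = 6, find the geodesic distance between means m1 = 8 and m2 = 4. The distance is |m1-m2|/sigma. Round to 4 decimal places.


On the fixed-variance normal subfamily, geodesic distance = |m1-m2|/sigma.
|8 - 4| = 4.
sigma = 6.
d = 4/6 = 0.6667

0.6667


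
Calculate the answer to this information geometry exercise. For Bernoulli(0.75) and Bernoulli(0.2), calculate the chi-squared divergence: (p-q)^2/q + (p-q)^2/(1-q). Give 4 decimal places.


Chi-squared divergence between Bernoulli distributions:
chi^2 = (p-q)^2/q + (p-q)^2/(1-q).
p = 0.75, q = 0.2, p-q = 0.55.
(p-q)^2 = 0.3025.
term1 = 0.3025/0.2 = 1.5125.
term2 = 0.3025/0.8 = 0.378125.
chi^2 = 1.5125 + 0.378125 = 1.8906

1.8906


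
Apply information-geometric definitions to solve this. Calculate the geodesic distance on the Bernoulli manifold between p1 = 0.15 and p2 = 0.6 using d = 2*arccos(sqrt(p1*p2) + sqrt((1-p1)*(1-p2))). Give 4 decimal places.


Geodesic distance on Bernoulli manifold:
d(p1,p2) = 2*arccos(sqrt(p1*p2) + sqrt((1-p1)*(1-p2))).
sqrt(p1*p2) = sqrt(0.15*0.6) = 0.3.
sqrt((1-p1)*(1-p2)) = sqrt(0.85*0.4) = 0.583095.
arg = 0.3 + 0.583095 = 0.883095.
d = 2*arccos(0.883095) = 0.9768

0.9768


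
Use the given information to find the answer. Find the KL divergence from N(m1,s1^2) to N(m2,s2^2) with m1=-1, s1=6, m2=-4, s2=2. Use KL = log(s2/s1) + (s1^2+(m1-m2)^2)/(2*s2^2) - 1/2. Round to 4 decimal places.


KL divergence between normal distributions:
KL = log(s2/s1) + (s1^2 + (m1-m2)^2)/(2*s2^2) - 1/2.
log(2/6) = -1.098612.
(6^2 + (-1--4)^2)/(2*2^2) = (36 + 9)/8 = 5.625.
KL = -1.098612 + 5.625 - 0.5 = 4.0264

4.0264


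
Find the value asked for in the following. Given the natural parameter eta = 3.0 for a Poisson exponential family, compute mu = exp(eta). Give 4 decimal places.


Expectation parameter for Poisson exponential family:
mu = exp(eta).
eta = 3.0.
mu = exp(3.0) = 20.0855

20.0855


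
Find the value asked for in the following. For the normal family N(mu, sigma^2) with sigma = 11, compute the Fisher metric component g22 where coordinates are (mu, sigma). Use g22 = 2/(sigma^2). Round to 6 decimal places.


For the 2-parameter normal family, the Fisher metric has:
  g11 = 1/sigma^2, g22 = 2/sigma^2.
sigma = 11, sigma^2 = 121.
g22 = 0.016529

0.016529


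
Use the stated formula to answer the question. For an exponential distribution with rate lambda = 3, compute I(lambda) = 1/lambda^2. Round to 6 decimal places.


Fisher information for exponential: I(lambda) = 1/lambda^2.
lambda = 3, lambda^2 = 9.
I = 1/9 = 0.111111

0.111111


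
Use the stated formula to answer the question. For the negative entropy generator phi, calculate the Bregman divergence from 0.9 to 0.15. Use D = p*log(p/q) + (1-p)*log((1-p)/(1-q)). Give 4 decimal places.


Bregman divergence with negative entropy generator:
D = p*log(p/q) + (1-p)*log((1-p)/(1-q)).
p = 0.9, q = 0.15.
p*log(p/q) = 0.9*log(0.9/0.15) = 1.612584.
(1-p)*log((1-p)/(1-q)) = 0.1*log(0.1/0.85) = -0.214007.
D = 1.612584 + -0.214007 = 1.3986

1.3986


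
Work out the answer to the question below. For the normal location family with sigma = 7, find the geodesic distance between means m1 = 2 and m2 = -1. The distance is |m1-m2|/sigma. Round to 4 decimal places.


On the fixed-variance normal subfamily, geodesic distance = |m1-m2|/sigma.
|2 - -1| = 3.
sigma = 7.
d = 3/7 = 0.4286

0.4286


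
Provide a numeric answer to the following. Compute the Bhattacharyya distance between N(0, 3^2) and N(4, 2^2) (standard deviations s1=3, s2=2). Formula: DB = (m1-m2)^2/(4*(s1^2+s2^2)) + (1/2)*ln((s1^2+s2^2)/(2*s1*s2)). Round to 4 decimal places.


Bhattacharyya distance between two Gaussians:
DB = (m1-m2)^2/(4*(s1^2+s2^2)) + (1/2)*ln((s1^2+s2^2)/(2*s1*s2)).
(m1-m2)^2 = (-4)^2 = 16.
s1^2+s2^2 = 9 + 4 = 13.
term1 = 16/52 = 0.307692.
term2 = 0.5*ln(13/12.0) = 0.040021.
DB = 0.307692 + 0.040021 = 0.3477

0.3477


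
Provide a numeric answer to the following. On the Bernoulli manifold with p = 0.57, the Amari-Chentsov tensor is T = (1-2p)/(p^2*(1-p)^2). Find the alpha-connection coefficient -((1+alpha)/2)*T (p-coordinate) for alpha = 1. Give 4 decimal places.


Skewness (Amari-Chentsov) tensor: T = (1-2p)/(p^2*(1-p)^2).
p = 0.57, 1-2p = -0.14, p^2 = 0.3249, (1-p)^2 = 0.1849.
T = -0.14/(0.3249 * 0.1849) = -2.330459.
In the p-coordinate, Gamma^(alpha) = Gamma^(0) - (alpha/2)*T with Gamma^(0) = (1/2)*g'(p) = -T/2,
so Gamma^(alpha) = -((1+alpha)/2)*T.
alpha = 1, -(1+alpha)/2 = -1.0.
Gamma = -1.0 * -2.330459 = 2.3305

2.3305


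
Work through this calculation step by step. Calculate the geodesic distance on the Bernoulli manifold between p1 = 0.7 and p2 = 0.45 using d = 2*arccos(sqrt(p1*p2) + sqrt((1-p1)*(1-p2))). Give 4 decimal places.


Geodesic distance on Bernoulli manifold:
d(p1,p2) = 2*arccos(sqrt(p1*p2) + sqrt((1-p1)*(1-p2))).
sqrt(p1*p2) = sqrt(0.7*0.45) = 0.561249.
sqrt((1-p1)*(1-p2)) = sqrt(0.3*0.55) = 0.406202.
arg = 0.561249 + 0.406202 = 0.967451.
d = 2*arccos(0.967451) = 0.5117

0.5117


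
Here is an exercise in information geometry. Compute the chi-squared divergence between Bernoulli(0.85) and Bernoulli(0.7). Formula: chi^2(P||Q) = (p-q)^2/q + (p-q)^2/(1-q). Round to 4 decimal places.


Chi-squared divergence between Bernoulli distributions:
chi^2 = (p-q)^2/q + (p-q)^2/(1-q).
p = 0.85, q = 0.7, p-q = 0.15.
(p-q)^2 = 0.0225.
term1 = 0.0225/0.7 = 0.032143.
term2 = 0.0225/0.3 = 0.075.
chi^2 = 0.032143 + 0.075 = 0.1071

0.1071


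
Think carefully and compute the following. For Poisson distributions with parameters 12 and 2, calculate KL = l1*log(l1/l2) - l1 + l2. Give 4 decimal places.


KL divergence for Poisson:
KL = l1*log(l1/l2) - l1 + l2.
l1 = 12, l2 = 2.
log(12/2) = 1.791759.
l1*log(l1/l2) = 12 * 1.791759 = 21.501114.
KL = 21.501114 - 12 + 2 = 11.5011

11.5011


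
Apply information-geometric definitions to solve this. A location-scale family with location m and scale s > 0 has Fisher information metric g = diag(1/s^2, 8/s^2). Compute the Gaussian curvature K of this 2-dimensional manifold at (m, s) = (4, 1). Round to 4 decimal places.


The metric has the form g = (A dm^2 + B ds^2)/s^2 with A = 1, B = 8.
Substitute u = sqrt(A/B)*m: g = B*(du^2 + ds^2)/s^2, i.e. B times the
Poincare upper half-plane metric, which has constant Gaussian curvature -1.
Scaling a 2D metric by a constant c divides the Gaussian curvature by c,
so K = -1/B = -1/(8) = -0.1250 everywhere (the point (m, s) = (4, 1) is irrelevant:
the curvature is constant).
The requested Gaussian curvature is K = -0.1250.

-0.1250


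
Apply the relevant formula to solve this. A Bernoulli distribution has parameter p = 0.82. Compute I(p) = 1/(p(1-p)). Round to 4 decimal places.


For Bernoulli(p), Fisher information is I(p) = 1/(p*(1-p)).
p = 0.82, 1-p = 0.18.
p*(1-p) = 0.1476.
I(p) = 1/0.1476 = 6.7751

6.7751


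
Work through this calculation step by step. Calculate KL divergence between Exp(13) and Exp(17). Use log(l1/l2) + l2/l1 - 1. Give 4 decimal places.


KL divergence for exponential family:
KL = log(l1/l2) + l2/l1 - 1.
log(13/17) = -0.268264.
17/13 = 1.307692.
KL = -0.268264 + 1.307692 - 1 = 0.0394

0.0394


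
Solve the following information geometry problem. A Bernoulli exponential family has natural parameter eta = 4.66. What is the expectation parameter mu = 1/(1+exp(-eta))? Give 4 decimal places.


Dual coordinate (expectation parameter) for Bernoulli:
mu = 1/(1+exp(-eta)).
eta = 4.66.
exp(-eta) = exp(-4.66) = 0.009466.
mu = 1/(1+0.009466) = 0.9906

0.9906


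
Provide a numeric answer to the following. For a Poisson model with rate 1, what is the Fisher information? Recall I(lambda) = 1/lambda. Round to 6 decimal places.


Fisher information for Poisson: I(lambda) = 1/lambda.
lambda = 1.
I(lambda) = 1/1 = 1.000000

1.000000


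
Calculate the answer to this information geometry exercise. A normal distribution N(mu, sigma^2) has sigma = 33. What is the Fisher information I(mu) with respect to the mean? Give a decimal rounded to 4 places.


The Fisher information for the mean of a normal distribution is I(mu) = 1/sigma^2.
sigma = 33, so sigma^2 = 1089.
I(mu) = 1/1089 = 0.0009

0.0009


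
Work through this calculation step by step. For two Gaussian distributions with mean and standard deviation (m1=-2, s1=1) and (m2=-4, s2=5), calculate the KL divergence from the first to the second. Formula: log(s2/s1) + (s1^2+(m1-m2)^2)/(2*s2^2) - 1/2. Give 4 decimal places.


KL divergence between normal distributions:
KL = log(s2/s1) + (s1^2 + (m1-m2)^2)/(2*s2^2) - 1/2.
log(5/1) = 1.609438.
(1^2 + (-2--4)^2)/(2*5^2) = (1 + 4)/50 = 0.1.
KL = 1.609438 + 0.1 - 0.5 = 1.2094

1.2094


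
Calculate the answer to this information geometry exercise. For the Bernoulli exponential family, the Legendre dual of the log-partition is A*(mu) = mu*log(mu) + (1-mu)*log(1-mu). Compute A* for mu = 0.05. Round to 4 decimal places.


Legendre transform for Bernoulli:
A*(mu) = mu*log(mu) + (1-mu)*log(1-mu).
mu = 0.05, 1-mu = 0.95.
mu*log(mu) = 0.05*log(0.05) = -0.149787.
(1-mu)*log(1-mu) = 0.95*log(0.95) = -0.048729.
A* = -0.149787 + -0.048729 = -0.1985

-0.1985


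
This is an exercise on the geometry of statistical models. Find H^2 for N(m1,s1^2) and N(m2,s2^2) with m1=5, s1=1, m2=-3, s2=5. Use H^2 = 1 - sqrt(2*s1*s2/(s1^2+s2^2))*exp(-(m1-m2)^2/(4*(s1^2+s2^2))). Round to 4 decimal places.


Squared Hellinger distance for Gaussians:
H^2 = 1 - sqrt(2*s1*s2/(s1^2+s2^2)) * exp(-(m1-m2)^2/(4*(s1^2+s2^2))).
s1^2 = 1, s2^2 = 25, s1^2+s2^2 = 26.
sqrt(2*1*5/(26)) = 0.620174.
(m1-m2)^2 = (8)^2 = 64.
exp(-64/(4*26)) = exp(-0.615385) = 0.540433.
H^2 = 1 - 0.620174*0.540433 = 0.6648

0.6648


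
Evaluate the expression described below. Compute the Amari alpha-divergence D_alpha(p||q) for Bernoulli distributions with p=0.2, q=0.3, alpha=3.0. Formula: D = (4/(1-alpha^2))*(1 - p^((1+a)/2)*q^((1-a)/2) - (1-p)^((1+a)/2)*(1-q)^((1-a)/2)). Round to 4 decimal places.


Amari alpha-divergence:
D = (4/(1-alpha^2))*(1 - p^((1+a)/2)*q^((1-a)/2) - (1-p)^((1+a)/2)*(1-q)^((1-a)/2)).
alpha = 3.0, p = 0.2, q = 0.3.
e1 = (1+alpha)/2 = 2.0, e2 = (1-alpha)/2 = -1.0.
t1 = p^e1 * q^e2 = 0.2^2.0 * 0.3^-1.0 = 0.133333.
t2 = (1-p)^e1 * (1-q)^e2 = 0.8^2.0 * 0.7^-1.0 = 0.914286.
4/(1-alpha^2) = -0.5.
D = -0.5*(1 - 0.133333 - 0.914286) = 0.0238

0.0238


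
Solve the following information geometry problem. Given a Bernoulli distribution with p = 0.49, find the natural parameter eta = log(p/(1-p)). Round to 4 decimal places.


Natural parameter for Bernoulli: eta = log(p/(1-p)).
p = 0.49, 1-p = 0.51.
p/(1-p) = 0.960784.
eta = log(0.960784) = -0.0400

-0.0400


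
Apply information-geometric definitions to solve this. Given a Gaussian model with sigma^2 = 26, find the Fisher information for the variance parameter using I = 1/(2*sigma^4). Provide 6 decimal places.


Fisher information for variance: I(sigma^2) = 1/(2*sigma^4).
sigma^2 = 26, so sigma^4 = 676.
I = 1/(2*676) = 1/1352 = 0.000740

0.000740


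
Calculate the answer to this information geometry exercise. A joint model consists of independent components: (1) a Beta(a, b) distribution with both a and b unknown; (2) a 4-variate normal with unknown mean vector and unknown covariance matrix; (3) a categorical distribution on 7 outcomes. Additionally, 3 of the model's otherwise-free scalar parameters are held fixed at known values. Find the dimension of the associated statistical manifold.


The dimension of a statistical manifold equals the number of free
(independent) real parameters of the model. For a product of independent
blocks the parameter counts add.
- Beta (a, b): 2.
- 4-variate normal: 4 (mean) + 4*5/2 = 10 (symmetric covariance) = 14.
- categorical on 7 outcomes (probabilities sum to 1): 7-1 = 6.
Total = 2 + 14 + 6 = 22.
3 parameter(s) fixed at known values: 22 - 3 = 19.
Dimension = 19

19


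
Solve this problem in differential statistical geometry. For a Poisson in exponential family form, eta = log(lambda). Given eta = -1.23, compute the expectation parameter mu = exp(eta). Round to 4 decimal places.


Expectation parameter for Poisson exponential family:
mu = exp(eta).
eta = -1.23.
mu = exp(-1.23) = 0.2923

0.2923


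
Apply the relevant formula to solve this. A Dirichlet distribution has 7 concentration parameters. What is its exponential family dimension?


Exponential family dimension calculation:
Dirichlet with 7 components has 7 natural parameters.

7


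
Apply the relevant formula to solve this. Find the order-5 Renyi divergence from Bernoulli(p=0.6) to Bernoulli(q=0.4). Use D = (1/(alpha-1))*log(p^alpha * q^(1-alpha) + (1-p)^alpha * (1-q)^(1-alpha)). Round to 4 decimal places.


Renyi divergence of order alpha between Bernoulli distributions:
D = (1/(alpha-1))*log(p^alpha * q^(1-alpha) + (1-p)^alpha * (1-q)^(1-alpha)).
alpha = 5, p = 0.6, q = 0.4.
p^alpha * q^(1-alpha) = 0.6^5 * 0.4^-4 = 3.0375.
(1-p)^alpha * (1-q)^(1-alpha) = 0.4^5 * 0.6^-4 = 0.079012.
sum = 3.0375 + 0.079012 = 3.116512.
D = (1/4)*log(3.116512) = 0.2842

0.2842


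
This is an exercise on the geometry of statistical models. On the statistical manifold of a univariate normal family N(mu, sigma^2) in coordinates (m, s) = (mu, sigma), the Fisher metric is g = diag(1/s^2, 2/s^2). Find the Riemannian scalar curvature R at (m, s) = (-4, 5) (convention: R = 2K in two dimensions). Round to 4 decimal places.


The metric has the form g = (A dm^2 + B ds^2)/s^2 with A = 1, B = 2.
Substitute u = sqrt(A/B)*m: g = B*(du^2 + ds^2)/s^2, i.e. B times the
Poincare upper half-plane metric, which has constant Gaussian curvature -1.
Scaling a 2D metric by a constant c divides the Gaussian curvature by c,
so K = -1/B = -1/(2) = -0.5000 everywhere (the point (m, s) = (-4, 5) is irrelevant:
the curvature is constant).
Scalar curvature in dimension 2: R = 2K = -2/(2) = -1.0000.

-1.0000


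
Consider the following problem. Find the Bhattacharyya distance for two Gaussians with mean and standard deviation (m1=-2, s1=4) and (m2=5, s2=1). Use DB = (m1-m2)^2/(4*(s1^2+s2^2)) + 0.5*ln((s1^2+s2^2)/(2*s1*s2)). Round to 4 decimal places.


Bhattacharyya distance between two Gaussians:
DB = (m1-m2)^2/(4*(s1^2+s2^2)) + (1/2)*ln((s1^2+s2^2)/(2*s1*s2)).
(m1-m2)^2 = (-7)^2 = 49.
s1^2+s2^2 = 16 + 1 = 17.
term1 = 49/68 = 0.720588.
term2 = 0.5*ln(17/8.0) = 0.376886.
DB = 0.720588 + 0.376886 = 1.0975

1.0975


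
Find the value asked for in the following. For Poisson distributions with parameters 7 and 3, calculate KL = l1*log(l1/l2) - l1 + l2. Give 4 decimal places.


KL divergence for Poisson:
KL = l1*log(l1/l2) - l1 + l2.
l1 = 7, l2 = 3.
log(7/3) = 0.847298.
l1*log(l1/l2) = 7 * 0.847298 = 5.931085.
KL = 5.931085 - 7 + 3 = 1.9311

1.9311


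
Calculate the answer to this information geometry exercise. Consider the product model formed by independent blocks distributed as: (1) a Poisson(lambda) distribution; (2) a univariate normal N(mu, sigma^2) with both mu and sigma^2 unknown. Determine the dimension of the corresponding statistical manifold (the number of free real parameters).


The dimension of a statistical manifold equals the number of free
(independent) real parameters of the model. For a product of independent
blocks the parameter counts add.
- Poisson (lambda): 1.
- normal (mu, sigma^2): 2.
Total = 1 + 2 = 3.
Dimension = 3

3


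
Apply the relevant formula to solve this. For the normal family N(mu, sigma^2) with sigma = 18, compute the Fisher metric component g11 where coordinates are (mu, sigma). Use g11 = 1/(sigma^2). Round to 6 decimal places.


For the 2-parameter normal family, the Fisher metric has:
  g11 = 1/sigma^2, g22 = 2/sigma^2.
sigma = 18, sigma^2 = 324.
g11 = 0.003086

0.003086


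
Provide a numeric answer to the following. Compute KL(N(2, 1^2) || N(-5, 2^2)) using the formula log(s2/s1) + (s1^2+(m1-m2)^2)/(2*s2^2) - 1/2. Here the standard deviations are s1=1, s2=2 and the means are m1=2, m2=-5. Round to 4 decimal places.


KL divergence between normal distributions:
KL = log(s2/s1) + (s1^2 + (m1-m2)^2)/(2*s2^2) - 1/2.
log(2/1) = 0.693147.
(1^2 + (2--5)^2)/(2*2^2) = (1 + 49)/8 = 6.25.
KL = 0.693147 + 6.25 - 0.5 = 6.4431

6.4431


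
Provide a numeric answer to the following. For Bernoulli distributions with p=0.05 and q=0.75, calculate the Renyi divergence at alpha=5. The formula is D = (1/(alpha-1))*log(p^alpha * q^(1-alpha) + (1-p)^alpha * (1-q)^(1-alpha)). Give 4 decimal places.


Renyi divergence of order alpha between Bernoulli distributions:
D = (1/(alpha-1))*log(p^alpha * q^(1-alpha) + (1-p)^alpha * (1-q)^(1-alpha)).
alpha = 5, p = 0.05, q = 0.75.
p^alpha * q^(1-alpha) = 0.05^5 * 0.75^-4 = 1e-06.
(1-p)^alpha * (1-q)^(1-alpha) = 0.95^5 * 0.25^-4 = 198.08792.
sum = 1e-06 + 198.08792 = 198.087921.
D = (1/4)*log(198.087921) = 1.3222

1.3222


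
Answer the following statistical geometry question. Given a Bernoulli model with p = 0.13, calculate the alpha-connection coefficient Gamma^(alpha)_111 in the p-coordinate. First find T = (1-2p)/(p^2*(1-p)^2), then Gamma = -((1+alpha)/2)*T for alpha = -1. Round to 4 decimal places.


Skewness (Amari-Chentsov) tensor: T = (1-2p)/(p^2*(1-p)^2).
p = 0.13, 1-2p = 0.74, p^2 = 0.0169, (1-p)^2 = 0.7569.
T = 0.74/(0.0169 * 0.7569) = 57.850419.
In the p-coordinate, Gamma^(alpha) = Gamma^(0) - (alpha/2)*T with Gamma^(0) = (1/2)*g'(p) = -T/2,
so Gamma^(alpha) = -((1+alpha)/2)*T.
alpha = -1, -(1+alpha)/2 = 0.0.
Gamma = 0.0 * 57.850419 = 0.0000

0.0000


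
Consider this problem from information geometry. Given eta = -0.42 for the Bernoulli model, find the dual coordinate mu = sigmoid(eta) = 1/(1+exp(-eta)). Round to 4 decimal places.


Dual coordinate (expectation parameter) for Bernoulli:
mu = 1/(1+exp(-eta)).
eta = -0.42.
exp(-eta) = exp(0.42) = 1.521962.
mu = 1/(1+1.521962) = 0.3965

0.3965


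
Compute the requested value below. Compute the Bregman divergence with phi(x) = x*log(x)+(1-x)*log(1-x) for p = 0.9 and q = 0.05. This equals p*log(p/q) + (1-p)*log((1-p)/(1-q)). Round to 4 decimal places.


Bregman divergence with negative entropy generator:
D = p*log(p/q) + (1-p)*log((1-p)/(1-q)).
p = 0.9, q = 0.05.
p*log(p/q) = 0.9*log(0.9/0.05) = 2.601335.
(1-p)*log((1-p)/(1-q)) = 0.1*log(0.1/0.95) = -0.225129.
D = 2.601335 + -0.225129 = 2.3762

2.3762


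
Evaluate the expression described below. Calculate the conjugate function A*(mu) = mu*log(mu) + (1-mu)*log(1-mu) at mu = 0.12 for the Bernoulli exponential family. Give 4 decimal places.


Legendre transform for Bernoulli:
A*(mu) = mu*log(mu) + (1-mu)*log(1-mu).
mu = 0.12, 1-mu = 0.88.
mu*log(mu) = 0.12*log(0.12) = -0.254432.
(1-mu)*log(1-mu) = 0.88*log(0.88) = -0.112493.
A* = -0.254432 + -0.112493 = -0.3669

-0.3669


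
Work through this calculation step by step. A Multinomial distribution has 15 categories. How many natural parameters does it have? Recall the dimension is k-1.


Exponential family dimension calculation:
For Multinomial with k=15 categories, dim = k-1 = 14.

14


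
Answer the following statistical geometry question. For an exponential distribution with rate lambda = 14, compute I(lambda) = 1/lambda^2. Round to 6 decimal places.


Fisher information for exponential: I(lambda) = 1/lambda^2.
lambda = 14, lambda^2 = 196.
I = 1/196 = 0.005102

0.005102


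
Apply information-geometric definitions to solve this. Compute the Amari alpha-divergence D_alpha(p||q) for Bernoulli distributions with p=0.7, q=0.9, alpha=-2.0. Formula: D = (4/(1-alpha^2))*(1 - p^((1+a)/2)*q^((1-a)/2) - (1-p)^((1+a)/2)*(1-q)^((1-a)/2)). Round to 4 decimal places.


Amari alpha-divergence:
D = (4/(1-alpha^2))*(1 - p^((1+a)/2)*q^((1-a)/2) - (1-p)^((1+a)/2)*(1-q)^((1-a)/2)).
alpha = -2.0, p = 0.7, q = 0.9.
e1 = (1+alpha)/2 = -0.5, e2 = (1-alpha)/2 = 1.5.
t1 = p^e1 * q^e2 = 0.7^-0.5 * 0.9^1.5 = 1.020504.
t2 = (1-p)^e1 * (1-q)^e2 = 0.3^-0.5 * 0.1^1.5 = 0.057735.
4/(1-alpha^2) = -1.333333.
D = -1.333333*(1 - 1.020504 - 0.057735) = 0.1043

0.1043


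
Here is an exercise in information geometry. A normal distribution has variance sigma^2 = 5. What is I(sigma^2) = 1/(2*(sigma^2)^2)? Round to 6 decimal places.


Fisher information for variance: I(sigma^2) = 1/(2*sigma^4).
sigma^2 = 5, so sigma^4 = 25.
I = 1/(2*25) = 1/50 = 0.020000

0.020000


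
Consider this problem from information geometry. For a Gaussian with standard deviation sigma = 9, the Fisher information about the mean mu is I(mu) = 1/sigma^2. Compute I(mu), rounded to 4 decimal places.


The Fisher information for the mean of a normal distribution is I(mu) = 1/sigma^2.
sigma = 9, so sigma^2 = 81.
I(mu) = 1/81 = 0.0123

0.0123


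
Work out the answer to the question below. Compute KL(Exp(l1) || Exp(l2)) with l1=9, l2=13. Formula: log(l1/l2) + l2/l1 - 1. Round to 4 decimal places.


KL divergence for exponential family:
KL = log(l1/l2) + l2/l1 - 1.
log(9/13) = -0.367725.
13/9 = 1.444444.
KL = -0.367725 + 1.444444 - 1 = 0.0767

0.0767


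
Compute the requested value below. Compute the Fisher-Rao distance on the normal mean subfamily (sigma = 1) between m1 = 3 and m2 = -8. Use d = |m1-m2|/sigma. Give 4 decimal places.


On the fixed-variance normal subfamily, geodesic distance = |m1-m2|/sigma.
|3 - -8| = 11.
sigma = 1.
d = 11/1 = 11.0000

11.0000


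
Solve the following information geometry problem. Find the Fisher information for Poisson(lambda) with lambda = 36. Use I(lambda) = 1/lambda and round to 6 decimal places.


Fisher information for Poisson: I(lambda) = 1/lambda.
lambda = 36.
I(lambda) = 1/36 = 0.027778

0.027778


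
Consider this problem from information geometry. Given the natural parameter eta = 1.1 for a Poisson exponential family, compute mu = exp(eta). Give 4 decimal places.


Expectation parameter for Poisson exponential family:
mu = exp(eta).
eta = 1.1.
mu = exp(1.1) = 3.0042

3.0042


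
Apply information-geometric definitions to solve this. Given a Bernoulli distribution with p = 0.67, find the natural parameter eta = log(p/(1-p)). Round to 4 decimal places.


Natural parameter for Bernoulli: eta = log(p/(1-p)).
p = 0.67, 1-p = 0.33.
p/(1-p) = 2.030303.
eta = log(2.030303) = 0.7082

0.7082


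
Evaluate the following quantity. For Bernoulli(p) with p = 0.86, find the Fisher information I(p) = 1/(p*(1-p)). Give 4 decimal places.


For Bernoulli(p), Fisher information is I(p) = 1/(p*(1-p)).
p = 0.86, 1-p = 0.14.
p*(1-p) = 0.1204.
I(p) = 1/0.1204 = 8.3056

8.3056


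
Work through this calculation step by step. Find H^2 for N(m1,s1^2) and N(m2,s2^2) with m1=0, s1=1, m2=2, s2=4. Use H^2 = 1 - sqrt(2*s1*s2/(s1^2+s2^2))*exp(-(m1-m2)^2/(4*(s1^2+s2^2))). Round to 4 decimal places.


Squared Hellinger distance for Gaussians:
H^2 = 1 - sqrt(2*s1*s2/(s1^2+s2^2)) * exp(-(m1-m2)^2/(4*(s1^2+s2^2))).
s1^2 = 1, s2^2 = 16, s1^2+s2^2 = 17.
sqrt(2*1*4/(17)) = 0.685994.
(m1-m2)^2 = (-2)^2 = 4.
exp(-4/(4*17)) = exp(-0.058824) = 0.942873.
H^2 = 1 - 0.685994*0.942873 = 0.3532

0.3532


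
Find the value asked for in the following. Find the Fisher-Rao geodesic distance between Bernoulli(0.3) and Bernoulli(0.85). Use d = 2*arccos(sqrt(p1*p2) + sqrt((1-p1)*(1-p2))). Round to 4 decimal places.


Geodesic distance on Bernoulli manifold:
d(p1,p2) = 2*arccos(sqrt(p1*p2) + sqrt((1-p1)*(1-p2))).
sqrt(p1*p2) = sqrt(0.3*0.85) = 0.504975.
sqrt((1-p1)*(1-p2)) = sqrt(0.7*0.15) = 0.324037.
arg = 0.504975 + 0.324037 = 0.829012.
d = 2*arccos(0.829012) = 1.1869

1.1869


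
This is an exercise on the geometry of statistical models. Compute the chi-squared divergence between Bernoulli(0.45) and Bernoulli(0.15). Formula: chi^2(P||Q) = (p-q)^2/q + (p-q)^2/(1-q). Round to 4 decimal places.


Chi-squared divergence between Bernoulli distributions:
chi^2 = (p-q)^2/q + (p-q)^2/(1-q).
p = 0.45, q = 0.15, p-q = 0.3.
(p-q)^2 = 0.09.
term1 = 0.09/0.15 = 0.6.
term2 = 0.09/0.85 = 0.105882.
chi^2 = 0.6 + 0.105882 = 0.7059

0.7059


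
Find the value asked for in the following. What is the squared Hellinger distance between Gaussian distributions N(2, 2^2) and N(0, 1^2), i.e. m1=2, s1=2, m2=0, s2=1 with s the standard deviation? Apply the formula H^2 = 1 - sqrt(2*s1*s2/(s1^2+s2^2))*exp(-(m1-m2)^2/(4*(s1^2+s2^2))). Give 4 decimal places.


Squared Hellinger distance for Gaussians:
H^2 = 1 - sqrt(2*s1*s2/(s1^2+s2^2)) * exp(-(m1-m2)^2/(4*(s1^2+s2^2))).
s1^2 = 4, s2^2 = 1, s1^2+s2^2 = 5.
sqrt(2*2*1/(5)) = 0.894427.
(m1-m2)^2 = (2)^2 = 4.
exp(-4/(4*5)) = exp(-0.2) = 0.818731.
H^2 = 1 - 0.894427*0.818731 = 0.2677

0.2677


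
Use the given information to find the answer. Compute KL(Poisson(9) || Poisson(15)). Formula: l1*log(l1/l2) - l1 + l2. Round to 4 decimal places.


KL divergence for Poisson:
KL = l1*log(l1/l2) - l1 + l2.
l1 = 9, l2 = 15.
log(9/15) = -0.510826.
l1*log(l1/l2) = 9 * -0.510826 = -4.597431.
KL = -4.597431 - 9 + 15 = 1.4026

1.4026


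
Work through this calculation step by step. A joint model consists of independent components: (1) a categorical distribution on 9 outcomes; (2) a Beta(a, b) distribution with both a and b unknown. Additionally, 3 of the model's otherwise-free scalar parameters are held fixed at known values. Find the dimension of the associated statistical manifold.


The dimension of a statistical manifold equals the number of free
(independent) real parameters of the model. For a product of independent
blocks the parameter counts add.
- categorical on 9 outcomes (probabilities sum to 1): 9-1 = 8.
- Beta (a, b): 2.
Total = 8 + 2 = 10.
3 parameter(s) fixed at known values: 10 - 3 = 7.
Dimension = 7

7


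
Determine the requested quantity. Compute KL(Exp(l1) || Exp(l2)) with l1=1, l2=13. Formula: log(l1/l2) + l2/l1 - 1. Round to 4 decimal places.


KL divergence for exponential family:
KL = log(l1/l2) + l2/l1 - 1.
log(1/13) = -2.564949.
13/1 = 13.0.
KL = -2.564949 + 13.0 - 1 = 9.4351

9.4351


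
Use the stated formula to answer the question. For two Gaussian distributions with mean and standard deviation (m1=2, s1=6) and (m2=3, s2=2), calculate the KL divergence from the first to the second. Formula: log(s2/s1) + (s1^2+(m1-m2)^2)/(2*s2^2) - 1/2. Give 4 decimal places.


KL divergence between normal distributions:
KL = log(s2/s1) + (s1^2 + (m1-m2)^2)/(2*s2^2) - 1/2.
log(2/6) = -1.098612.
(6^2 + (2-3)^2)/(2*2^2) = (36 + 1)/8 = 4.625.
KL = -1.098612 + 4.625 - 0.5 = 3.0264

3.0264


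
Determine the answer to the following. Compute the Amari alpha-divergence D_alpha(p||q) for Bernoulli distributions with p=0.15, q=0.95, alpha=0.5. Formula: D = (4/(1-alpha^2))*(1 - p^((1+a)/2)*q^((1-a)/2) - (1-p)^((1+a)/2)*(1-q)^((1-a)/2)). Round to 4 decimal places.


Amari alpha-divergence:
D = (4/(1-alpha^2))*(1 - p^((1+a)/2)*q^((1-a)/2) - (1-p)^((1+a)/2)*(1-q)^((1-a)/2)).
alpha = 0.5, p = 0.15, q = 0.95.
e1 = (1+alpha)/2 = 0.75, e2 = (1-alpha)/2 = 0.25.
t1 = p^e1 * q^e2 = 0.15^0.75 * 0.95^0.25 = 0.237957.
t2 = (1-p)^e1 * (1-q)^e2 = 0.85^0.75 * 0.05^0.25 = 0.418607.
4/(1-alpha^2) = 5.333333.
D = 5.333333*(1 - 0.237957 - 0.418607) = 1.8317

1.8317


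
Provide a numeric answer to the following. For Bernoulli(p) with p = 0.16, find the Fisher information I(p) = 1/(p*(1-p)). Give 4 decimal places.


For Bernoulli(p), Fisher information is I(p) = 1/(p*(1-p)).
p = 0.16, 1-p = 0.84.
p*(1-p) = 0.1344.
I(p) = 1/0.1344 = 7.4405

7.4405


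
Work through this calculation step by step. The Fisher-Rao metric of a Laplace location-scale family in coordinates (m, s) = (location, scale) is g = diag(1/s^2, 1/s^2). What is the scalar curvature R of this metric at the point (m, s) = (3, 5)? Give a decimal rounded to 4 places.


The metric has the form g = (A dm^2 + B ds^2)/s^2 with A = 1, B = 1.
Substitute u = sqrt(A/B)*m: g = B*(du^2 + ds^2)/s^2, i.e. B times the
Poincare upper half-plane metric, which has constant Gaussian curvature -1.
Scaling a 2D metric by a constant c divides the Gaussian curvature by c,
so K = -1/B = -1/(1) = -1.0000 everywhere (the point (m, s) = (3, 5) is irrelevant:
the curvature is constant).
Scalar curvature in dimension 2: R = 2K = -2/(1) = -2.0000.

-2.0000


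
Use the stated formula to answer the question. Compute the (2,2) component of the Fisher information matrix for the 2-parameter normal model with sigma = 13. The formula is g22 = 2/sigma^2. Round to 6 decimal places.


For the 2-parameter normal family, the Fisher metric has:
  g11 = 1/sigma^2, g22 = 2/sigma^2.
sigma = 13, sigma^2 = 169.
g22 = 0.011834

0.011834


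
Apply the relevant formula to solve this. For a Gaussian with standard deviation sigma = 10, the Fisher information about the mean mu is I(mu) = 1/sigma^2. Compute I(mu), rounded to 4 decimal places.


The Fisher information for the mean of a normal distribution is I(mu) = 1/sigma^2.
sigma = 10, so sigma^2 = 100.
I(mu) = 1/100 = 0.0100

0.0100


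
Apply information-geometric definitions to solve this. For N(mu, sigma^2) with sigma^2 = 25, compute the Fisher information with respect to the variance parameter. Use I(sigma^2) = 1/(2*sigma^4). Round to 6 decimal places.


Fisher information for variance: I(sigma^2) = 1/(2*sigma^4).
sigma^2 = 25, so sigma^4 = 625.
I = 1/(2*625) = 1/1250 = 0.000800

0.000800


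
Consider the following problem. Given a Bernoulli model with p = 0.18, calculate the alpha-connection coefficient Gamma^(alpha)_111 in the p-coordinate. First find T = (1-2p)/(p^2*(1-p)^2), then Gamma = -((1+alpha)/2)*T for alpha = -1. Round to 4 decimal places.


Skewness (Amari-Chentsov) tensor: T = (1-2p)/(p^2*(1-p)^2).
p = 0.18, 1-2p = 0.64, p^2 = 0.0324, (1-p)^2 = 0.6724.
T = 0.64/(0.0324 * 0.6724) = 29.376988.
In the p-coordinate, Gamma^(alpha) = Gamma^(0) - (alpha/2)*T with Gamma^(0) = (1/2)*g'(p) = -T/2,
so Gamma^(alpha) = -((1+alpha)/2)*T.
alpha = -1, -(1+alpha)/2 = 0.0.
Gamma = 0.0 * 29.376988 = 0.0000

0.0000


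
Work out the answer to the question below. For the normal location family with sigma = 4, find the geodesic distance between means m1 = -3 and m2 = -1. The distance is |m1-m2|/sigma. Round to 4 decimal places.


On the fixed-variance normal subfamily, geodesic distance = |m1-m2|/sigma.
|-3 - -1| = 2.
sigma = 4.
d = 2/4 = 0.5000

0.5000


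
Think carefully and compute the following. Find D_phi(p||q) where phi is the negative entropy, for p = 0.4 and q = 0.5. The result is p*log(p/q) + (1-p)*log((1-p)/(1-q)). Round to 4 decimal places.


Bregman divergence with negative entropy generator:
D = p*log(p/q) + (1-p)*log((1-p)/(1-q)).
p = 0.4, q = 0.5.
p*log(p/q) = 0.4*log(0.4/0.5) = -0.089257.
(1-p)*log((1-p)/(1-q)) = 0.6*log(0.6/0.5) = 0.109393.
D = -0.089257 + 0.109393 = 0.0201

0.0201


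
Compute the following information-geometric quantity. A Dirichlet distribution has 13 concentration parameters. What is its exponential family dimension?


Exponential family dimension calculation:
Dirichlet with 13 components has 13 natural parameters.

13


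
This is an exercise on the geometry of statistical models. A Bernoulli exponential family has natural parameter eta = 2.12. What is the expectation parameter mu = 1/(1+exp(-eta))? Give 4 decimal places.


Dual coordinate (expectation parameter) for Bernoulli:
mu = 1/(1+exp(-eta)).
eta = 2.12.
exp(-eta) = exp(-2.12) = 0.120032.
mu = 1/(1+0.120032) = 0.8928

0.8928


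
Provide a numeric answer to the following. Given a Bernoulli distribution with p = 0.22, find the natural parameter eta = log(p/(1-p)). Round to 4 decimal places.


Natural parameter for Bernoulli: eta = log(p/(1-p)).
p = 0.22, 1-p = 0.78.
p/(1-p) = 0.282051.
eta = log(0.282051) = -1.2657

-1.2657


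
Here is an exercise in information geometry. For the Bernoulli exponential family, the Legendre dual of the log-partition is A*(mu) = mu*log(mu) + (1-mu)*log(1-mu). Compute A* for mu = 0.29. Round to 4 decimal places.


Legendre transform for Bernoulli:
A*(mu) = mu*log(mu) + (1-mu)*log(1-mu).
mu = 0.29, 1-mu = 0.71.
mu*log(mu) = 0.29*log(0.29) = -0.358984.
(1-mu)*log(1-mu) = 0.71*log(0.71) = -0.243168.
A* = -0.358984 + -0.243168 = -0.6022

-0.6022


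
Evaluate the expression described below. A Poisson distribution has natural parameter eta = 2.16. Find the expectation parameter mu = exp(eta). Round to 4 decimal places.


Expectation parameter for Poisson exponential family:
mu = exp(eta).
eta = 2.16.
mu = exp(2.16) = 8.6711

8.6711


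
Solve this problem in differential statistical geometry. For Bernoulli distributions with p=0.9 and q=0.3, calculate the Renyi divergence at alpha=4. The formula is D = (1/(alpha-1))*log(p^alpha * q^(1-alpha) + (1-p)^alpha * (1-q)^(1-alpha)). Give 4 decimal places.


Renyi divergence of order alpha between Bernoulli distributions:
D = (1/(alpha-1))*log(p^alpha * q^(1-alpha) + (1-p)^alpha * (1-q)^(1-alpha)).
alpha = 4, p = 0.9, q = 0.3.
p^alpha * q^(1-alpha) = 0.9^4 * 0.3^-3 = 24.3.
(1-p)^alpha * (1-q)^(1-alpha) = 0.1^4 * 0.7^-3 = 0.000292.
sum = 24.3 + 0.000292 = 24.300292.
D = (1/3)*log(24.300292) = 1.0635

1.0635


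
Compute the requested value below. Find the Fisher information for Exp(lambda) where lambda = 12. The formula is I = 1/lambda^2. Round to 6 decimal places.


Fisher information for exponential: I(lambda) = 1/lambda^2.
lambda = 12, lambda^2 = 144.
I = 1/144 = 0.006944

0.006944


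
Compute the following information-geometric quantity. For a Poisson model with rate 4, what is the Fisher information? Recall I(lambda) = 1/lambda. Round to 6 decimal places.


Fisher information for Poisson: I(lambda) = 1/lambda.
lambda = 4.
I(lambda) = 1/4 = 0.250000

0.250000


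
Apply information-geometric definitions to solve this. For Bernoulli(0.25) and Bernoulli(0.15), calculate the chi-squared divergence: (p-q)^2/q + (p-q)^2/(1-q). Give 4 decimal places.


Chi-squared divergence between Bernoulli distributions:
chi^2 = (p-q)^2/q + (p-q)^2/(1-q).
p = 0.25, q = 0.15, p-q = 0.1.
(p-q)^2 = 0.01.
term1 = 0.01/0.15 = 0.066667.
term2 = 0.01/0.85 = 0.011765.
chi^2 = 0.066667 + 0.011765 = 0.0784

0.0784


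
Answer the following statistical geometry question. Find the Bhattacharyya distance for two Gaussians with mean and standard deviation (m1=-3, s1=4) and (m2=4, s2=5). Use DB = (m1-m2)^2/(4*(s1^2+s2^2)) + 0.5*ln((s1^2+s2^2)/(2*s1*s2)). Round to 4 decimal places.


Bhattacharyya distance between two Gaussians:
DB = (m1-m2)^2/(4*(s1^2+s2^2)) + (1/2)*ln((s1^2+s2^2)/(2*s1*s2)).
(m1-m2)^2 = (-7)^2 = 49.
s1^2+s2^2 = 16 + 25 = 41.
term1 = 49/164 = 0.29878.
term2 = 0.5*ln(41/40.0) = 0.012346.
DB = 0.29878 + 0.012346 = 0.3111

0.3111


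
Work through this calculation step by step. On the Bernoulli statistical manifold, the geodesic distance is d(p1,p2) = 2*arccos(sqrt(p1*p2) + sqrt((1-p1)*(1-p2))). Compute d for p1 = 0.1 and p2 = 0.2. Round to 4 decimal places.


Geodesic distance on Bernoulli manifold:
d(p1,p2) = 2*arccos(sqrt(p1*p2) + sqrt((1-p1)*(1-p2))).
sqrt(p1*p2) = sqrt(0.1*0.2) = 0.141421.
sqrt((1-p1)*(1-p2)) = sqrt(0.9*0.8) = 0.848528.
arg = 0.141421 + 0.848528 = 0.989949.
d = 2*arccos(0.989949) = 0.2838

0.2838


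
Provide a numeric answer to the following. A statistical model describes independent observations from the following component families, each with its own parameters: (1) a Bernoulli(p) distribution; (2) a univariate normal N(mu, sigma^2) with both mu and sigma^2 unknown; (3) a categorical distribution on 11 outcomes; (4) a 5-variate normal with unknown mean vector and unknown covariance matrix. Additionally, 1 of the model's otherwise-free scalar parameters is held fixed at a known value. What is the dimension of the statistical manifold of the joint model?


The dimension of a statistical manifold equals the number of free
(independent) real parameters of the model. For a product of independent
blocks the parameter counts add.
- Bernoulli (p): 1.
- normal (mu, sigma^2): 2.
- categorical on 11 outcomes (probabilities sum to 1): 11-1 = 10.
- 5-variate normal: 5 (mean) + 5*6/2 = 15 (symmetric covariance) = 20.
Total = 1 + 2 + 10 + 20 = 33.
1 parameter(s) fixed at known values: 33 - 1 = 32.
Dimension = 32

32


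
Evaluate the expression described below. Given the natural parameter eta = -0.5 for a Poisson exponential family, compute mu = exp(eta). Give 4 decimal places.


Expectation parameter for Poisson exponential family:
mu = exp(eta).
eta = -0.5.
mu = exp(-0.5) = 0.6065

0.6065


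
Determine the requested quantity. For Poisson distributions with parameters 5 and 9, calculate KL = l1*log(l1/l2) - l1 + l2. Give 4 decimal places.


KL divergence for Poisson:
KL = l1*log(l1/l2) - l1 + l2.
l1 = 5, l2 = 9.
log(5/9) = -0.587787.
l1*log(l1/l2) = 5 * -0.587787 = -2.938933.
KL = -2.938933 - 5 + 9 = 1.0611

1.0611


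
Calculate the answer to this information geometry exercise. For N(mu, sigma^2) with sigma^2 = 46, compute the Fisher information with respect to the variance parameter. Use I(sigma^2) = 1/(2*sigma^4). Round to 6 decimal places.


Fisher information for variance: I(sigma^2) = 1/(2*sigma^4).
sigma^2 = 46, so sigma^4 = 2116.
I = 1/(2*2116) = 1/4232 = 0.000236

0.000236


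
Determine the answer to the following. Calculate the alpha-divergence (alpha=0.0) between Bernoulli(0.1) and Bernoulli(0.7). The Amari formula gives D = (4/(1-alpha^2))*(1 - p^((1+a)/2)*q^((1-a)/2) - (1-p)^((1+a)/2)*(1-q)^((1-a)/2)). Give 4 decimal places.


Amari alpha-divergence:
D = (4/(1-alpha^2))*(1 - p^((1+a)/2)*q^((1-a)/2) - (1-p)^((1+a)/2)*(1-q)^((1-a)/2)).
alpha = 0.0, p = 0.1, q = 0.7.
e1 = (1+alpha)/2 = 0.5, e2 = (1-alpha)/2 = 0.5.
t1 = p^e1 * q^e2 = 0.1^0.5 * 0.7^0.5 = 0.264575.
t2 = (1-p)^e1 * (1-q)^e2 = 0.9^0.5 * 0.3^0.5 = 0.519615.
4/(1-alpha^2) = 4.0.
D = 4.0*(1 - 0.264575 - 0.519615) = 0.8632

0.8632


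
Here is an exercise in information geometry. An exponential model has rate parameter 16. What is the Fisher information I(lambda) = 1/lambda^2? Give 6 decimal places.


Fisher information for exponential: I(lambda) = 1/lambda^2.
lambda = 16, lambda^2 = 256.
I = 1/256 = 0.003906

0.003906


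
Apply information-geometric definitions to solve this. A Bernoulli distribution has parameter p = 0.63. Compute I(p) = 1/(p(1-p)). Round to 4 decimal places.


For Bernoulli(p), Fisher information is I(p) = 1/(p*(1-p)).
p = 0.63, 1-p = 0.37.
p*(1-p) = 0.2331.
I(p) = 1/0.2331 = 4.2900

4.2900


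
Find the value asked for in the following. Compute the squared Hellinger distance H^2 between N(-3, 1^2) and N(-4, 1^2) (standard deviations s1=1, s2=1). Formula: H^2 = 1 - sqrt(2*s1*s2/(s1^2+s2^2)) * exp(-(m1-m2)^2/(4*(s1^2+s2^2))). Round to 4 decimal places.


Squared Hellinger distance for Gaussians:
H^2 = 1 - sqrt(2*s1*s2/(s1^2+s2^2)) * exp(-(m1-m2)^2/(4*(s1^2+s2^2))).
s1^2 = 1, s2^2 = 1, s1^2+s2^2 = 2.
sqrt(2*1*1/(2)) = 1.0.
(m1-m2)^2 = (1)^2 = 1.
exp(-1/(4*2)) = exp(-0.125) = 0.882497.
H^2 = 1 - 1.0*0.882497 = 0.1175

0.1175


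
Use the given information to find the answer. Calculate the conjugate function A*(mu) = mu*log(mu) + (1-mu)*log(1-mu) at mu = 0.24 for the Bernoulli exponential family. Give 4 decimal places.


Legendre transform for Bernoulli:
A*(mu) = mu*log(mu) + (1-mu)*log(1-mu).
mu = 0.24, 1-mu = 0.76.
mu*log(mu) = 0.24*log(0.24) = -0.342508.
(1-mu)*log(1-mu) = 0.76*log(0.76) = -0.208572.
A* = -0.342508 + -0.208572 = -0.5511

-0.5511


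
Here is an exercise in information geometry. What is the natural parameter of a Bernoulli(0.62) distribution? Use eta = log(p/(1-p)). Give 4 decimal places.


Natural parameter for Bernoulli: eta = log(p/(1-p)).
p = 0.62, 1-p = 0.38.
p/(1-p) = 1.631579.
eta = log(1.631579) = 0.4895

0.4895


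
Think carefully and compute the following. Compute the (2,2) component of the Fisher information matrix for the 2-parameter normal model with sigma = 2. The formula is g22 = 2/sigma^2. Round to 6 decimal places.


For the 2-parameter normal family, the Fisher metric has:
  g11 = 1/sigma^2, g22 = 2/sigma^2.
sigma = 2, sigma^2 = 4.
g22 = 0.500000

0.500000
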